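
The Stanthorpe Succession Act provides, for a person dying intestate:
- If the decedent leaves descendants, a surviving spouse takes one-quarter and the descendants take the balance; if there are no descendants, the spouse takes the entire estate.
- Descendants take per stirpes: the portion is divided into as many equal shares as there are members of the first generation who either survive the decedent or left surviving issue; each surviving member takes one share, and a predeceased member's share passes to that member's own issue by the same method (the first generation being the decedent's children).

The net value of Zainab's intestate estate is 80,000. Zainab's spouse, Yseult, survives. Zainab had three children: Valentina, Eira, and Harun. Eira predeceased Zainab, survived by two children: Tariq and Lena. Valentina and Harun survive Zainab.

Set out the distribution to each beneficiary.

Yseult: 20,000; Valentina: 20,000; Tariq: 10,000; Lena: 10,000; Harun: 20,000

Yseult takes one-quarter of 80,000 = 20,000. The remaining 60,000 passes to the descendants.
The descendants' portion (60,000) is divided into 3 shares of 20,000: Valentina and Harun each take 20,000; Eira's 20,000 share passes to Eira's issue.
Eira's share (20,000) is divided into 2 shares of 10,000: Tariq and Lena each take 10,000.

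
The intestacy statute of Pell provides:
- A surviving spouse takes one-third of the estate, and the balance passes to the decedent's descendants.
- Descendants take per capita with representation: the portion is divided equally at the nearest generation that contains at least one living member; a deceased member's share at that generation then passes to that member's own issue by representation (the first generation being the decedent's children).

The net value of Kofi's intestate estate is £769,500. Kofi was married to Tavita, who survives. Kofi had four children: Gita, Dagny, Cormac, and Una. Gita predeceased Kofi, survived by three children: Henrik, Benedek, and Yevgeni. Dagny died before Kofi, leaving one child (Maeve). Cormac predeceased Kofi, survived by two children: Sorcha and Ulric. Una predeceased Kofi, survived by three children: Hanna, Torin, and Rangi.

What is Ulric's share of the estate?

Ulric receives £57,000.

Tavita takes one-third of £769,500 = £256,500. The remaining £513,000 passes to the descendants.
No child survives, so the initial division is made at the grandchildren's generation.
The descendants' portion (£513,000) is divided into 9 shares of £57,000: Henrik, Benedek, Yevgeni, Maeve, Sorcha, Ulric, Hanna, Torin, and Rangi each take £57,000.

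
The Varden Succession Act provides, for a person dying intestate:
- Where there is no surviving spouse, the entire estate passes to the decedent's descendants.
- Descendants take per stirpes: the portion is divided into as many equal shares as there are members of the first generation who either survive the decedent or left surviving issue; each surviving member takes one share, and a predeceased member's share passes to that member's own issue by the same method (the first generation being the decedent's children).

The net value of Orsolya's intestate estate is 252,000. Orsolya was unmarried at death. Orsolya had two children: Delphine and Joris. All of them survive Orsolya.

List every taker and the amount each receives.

Delphine: 126,000; Joris: 126,000

The entire 252,000 passes to the descendants.
That amount (252,000) is divided into 2 shares of 126,000: Delphine and Joris each take 126,000.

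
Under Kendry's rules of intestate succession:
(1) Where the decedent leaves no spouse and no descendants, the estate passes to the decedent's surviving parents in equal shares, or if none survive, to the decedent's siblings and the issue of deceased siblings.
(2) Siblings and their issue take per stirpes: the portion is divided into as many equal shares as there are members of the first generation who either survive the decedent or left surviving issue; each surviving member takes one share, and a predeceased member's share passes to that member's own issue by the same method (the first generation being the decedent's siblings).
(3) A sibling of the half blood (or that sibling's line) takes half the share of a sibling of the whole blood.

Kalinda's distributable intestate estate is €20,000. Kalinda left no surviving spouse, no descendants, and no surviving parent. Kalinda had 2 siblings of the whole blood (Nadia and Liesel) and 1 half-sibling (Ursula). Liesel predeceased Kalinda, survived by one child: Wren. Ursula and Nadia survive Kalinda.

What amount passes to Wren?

Wren receives €8,000.

The entire €20,000 passes to the siblings and their issue.
Counting each half-blood sibling's line as half a unit, there are 5/2 units in €20,000, so one unit is €8,000. Whole-blood lines (Nadia and Liesel) take €8,000 each; half-blood lines (Ursula) take €4,000 each.
Liesel's share (€8,000) passes entirely to Wren.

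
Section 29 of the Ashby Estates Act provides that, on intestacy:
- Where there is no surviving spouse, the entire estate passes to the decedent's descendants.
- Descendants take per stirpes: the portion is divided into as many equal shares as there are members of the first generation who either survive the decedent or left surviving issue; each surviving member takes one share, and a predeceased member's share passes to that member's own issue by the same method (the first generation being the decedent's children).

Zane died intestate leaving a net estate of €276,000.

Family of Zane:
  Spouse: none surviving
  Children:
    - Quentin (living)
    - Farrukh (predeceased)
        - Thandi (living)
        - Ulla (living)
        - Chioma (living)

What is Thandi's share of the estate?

Thandi receives €46,000.

The entire €276,000 passes to the descendants.
That amount (€276,000) is divided into 2 shares of €138,000: Quentin takes €138,000; Farrukh's €138,000 share passes to Farrukh's issue.
Farrukh's share (€138,000) is divided into 3 shares of €46,000: Thandi, Ulla, and Chioma each take €46,000.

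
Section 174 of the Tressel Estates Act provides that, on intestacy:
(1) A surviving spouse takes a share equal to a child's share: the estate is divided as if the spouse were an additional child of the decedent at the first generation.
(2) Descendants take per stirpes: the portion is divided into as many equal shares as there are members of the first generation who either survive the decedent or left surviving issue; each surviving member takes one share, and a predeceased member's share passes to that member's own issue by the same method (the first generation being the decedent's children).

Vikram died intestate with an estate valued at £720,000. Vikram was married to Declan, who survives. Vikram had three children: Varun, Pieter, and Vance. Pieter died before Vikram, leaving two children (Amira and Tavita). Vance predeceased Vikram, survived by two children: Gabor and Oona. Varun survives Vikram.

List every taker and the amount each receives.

The spouse counts as an additional share at the children's level, so there are 4 primary shares of £180,000. Declan takes one such share (£180,000).
The children's combined portion (£540,000) is divided into 3 shares of £180,000: Varun takes £180,000; Pieter's £180,000 share passes to Pieter's issue; Vance's £180,000 share passes to Vance's issue.
Pieter's share (£180,000) is divided into 2 shares of £90,000: Amira and Tavita each take £90,000.
Vance's share (£180,000) is divided into 2 shares of £90,000: Gabor and Oona each take £90,000.

Declan: £180,000; Varun: £180,000; Amira: £90,000; Tavita: £90,000; Gabor: £90,000; Oona: £90,000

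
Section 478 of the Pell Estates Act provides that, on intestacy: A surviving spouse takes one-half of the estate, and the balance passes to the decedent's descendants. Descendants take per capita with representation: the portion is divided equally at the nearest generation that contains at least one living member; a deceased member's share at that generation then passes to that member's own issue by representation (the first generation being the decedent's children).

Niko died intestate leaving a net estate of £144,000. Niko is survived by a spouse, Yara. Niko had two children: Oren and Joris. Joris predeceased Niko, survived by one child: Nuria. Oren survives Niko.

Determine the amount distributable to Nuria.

Nuria receives £36,000.

Yara takes one-half of £144,000 = £72,000. The remaining £72,000 passes to the descendants.
The descendants' portion (£72,000) is divided into 2 shares of £36,000: Oren takes £36,000; Joris's £36,000 share passes to Joris's issue.
Joris's share (£36,000) passes entirely to Nuria.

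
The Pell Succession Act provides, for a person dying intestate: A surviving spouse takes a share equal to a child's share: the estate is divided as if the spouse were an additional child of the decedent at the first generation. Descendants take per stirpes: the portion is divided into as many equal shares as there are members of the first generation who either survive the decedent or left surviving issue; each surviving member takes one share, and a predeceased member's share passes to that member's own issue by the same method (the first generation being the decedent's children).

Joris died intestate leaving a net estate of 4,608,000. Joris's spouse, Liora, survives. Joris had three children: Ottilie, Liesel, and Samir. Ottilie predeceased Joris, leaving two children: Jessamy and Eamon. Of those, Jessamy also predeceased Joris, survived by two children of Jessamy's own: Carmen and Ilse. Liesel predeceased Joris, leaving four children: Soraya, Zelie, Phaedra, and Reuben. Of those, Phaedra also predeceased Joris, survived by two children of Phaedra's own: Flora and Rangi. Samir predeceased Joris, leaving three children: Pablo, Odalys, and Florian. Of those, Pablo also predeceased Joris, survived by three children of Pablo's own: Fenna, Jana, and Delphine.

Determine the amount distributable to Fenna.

The spouse counts as an additional share at the children's level, so there are 4 primary shares of 1,152,000. Liora takes one such share (1,152,000).
The children's combined portion (3,456,000) is divided into 3 shares of 1,152,000: Ottilie's 1,152,000 share passes to Ottilie's issue; Liesel's 1,152,000 share passes to Liesel's issue; Samir's 1,152,000 share passes to Samir's issue.
Ottilie's share (1,152,000) is divided into 2 shares of 576,000: Eamon takes 576,000; Jessamy's 576,000 share passes to Jessamy's issue.
Jessamy's share (576,000) is divided into 2 shares of 288,000: Carmen and Ilse each take 288,000.
Liesel's share (1,152,000) is divided into 4 shares of 288,000: Soraya, Zelie, and Reuben each take 288,000; Phaedra's 288,000 share passes to Phaedra's issue.
Phaedra's share (288,000) is divided into 2 shares of 144,000: Flora and Rangi each take 144,000.
Samir's share (1,152,000) is divided into 3 shares of 384,000: Odalys and Florian each take 384,000; Pablo's 384,000 share passes to Pablo's issue.
Pablo's share (384,000) is divided into 3 shares of 128,000: Fenna, Jana, and Delphine each take 128,000.

Fenna receives 128,000.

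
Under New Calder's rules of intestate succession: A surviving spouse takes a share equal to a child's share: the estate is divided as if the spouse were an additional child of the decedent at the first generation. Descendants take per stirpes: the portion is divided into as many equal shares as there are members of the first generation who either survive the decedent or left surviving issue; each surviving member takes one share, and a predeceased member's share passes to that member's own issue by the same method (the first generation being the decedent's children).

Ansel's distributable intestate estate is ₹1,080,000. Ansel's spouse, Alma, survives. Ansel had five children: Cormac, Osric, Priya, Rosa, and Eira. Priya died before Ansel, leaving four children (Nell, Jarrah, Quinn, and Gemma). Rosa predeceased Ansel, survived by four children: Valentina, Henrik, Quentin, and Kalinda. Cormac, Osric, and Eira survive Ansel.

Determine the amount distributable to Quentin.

The spouse counts as an additional share at the children's level, so there are 6 primary shares of ₹180,000. Alma takes one such share (₹180,000).
The children's combined portion (₹900,000) is divided into 5 shares of ₹180,000: Cormac, Osric, and Eira each take ₹180,000; Priya's ₹180,000 share passes to Priya's issue; Rosa's ₹180,000 share passes to Rosa's issue.
Priya's share (₹180,000) is divided into 4 shares of ₹45,000: Nell, Jarrah, Quinn, and Gemma each take ₹45,000.
Rosa's share (₹180,000) is divided into 4 shares of ₹45,000: Valentina, Henrik, Quentin, and Kalinda each take ₹45,000.

Quentin receives ₹45,000.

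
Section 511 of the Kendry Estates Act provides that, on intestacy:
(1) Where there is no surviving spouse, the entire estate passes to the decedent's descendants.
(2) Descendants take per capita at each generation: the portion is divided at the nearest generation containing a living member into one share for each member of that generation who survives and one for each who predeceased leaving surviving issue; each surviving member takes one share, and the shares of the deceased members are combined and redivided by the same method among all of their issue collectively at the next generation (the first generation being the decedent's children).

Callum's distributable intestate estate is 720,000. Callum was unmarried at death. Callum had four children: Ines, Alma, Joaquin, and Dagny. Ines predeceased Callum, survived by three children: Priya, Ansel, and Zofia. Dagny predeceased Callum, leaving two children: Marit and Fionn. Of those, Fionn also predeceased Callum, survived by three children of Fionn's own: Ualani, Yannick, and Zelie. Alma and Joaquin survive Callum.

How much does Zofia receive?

Zofia receives 72,000.

The entire 720,000 passes to the descendants.
That amount (720,000) is divided at the children's generation into 4 shares of 180,000. Alma and Joaquin each take 180,000. The 2 shares of the deceased (Ines and Dagny) are combined into a pool of 360,000.
That pool (360,000) is divided at the grandchildren's generation into 5 shares of 72,000. Priya, Ansel, Zofia, and Marit each take 72,000. The remaining share for the deceased Fionn (72,000) is carried to the next generation.
That pool (72,000) is divided at the great-grandchildren's generation equally among Ualani, Yannick, and Zelie: 24,000 each.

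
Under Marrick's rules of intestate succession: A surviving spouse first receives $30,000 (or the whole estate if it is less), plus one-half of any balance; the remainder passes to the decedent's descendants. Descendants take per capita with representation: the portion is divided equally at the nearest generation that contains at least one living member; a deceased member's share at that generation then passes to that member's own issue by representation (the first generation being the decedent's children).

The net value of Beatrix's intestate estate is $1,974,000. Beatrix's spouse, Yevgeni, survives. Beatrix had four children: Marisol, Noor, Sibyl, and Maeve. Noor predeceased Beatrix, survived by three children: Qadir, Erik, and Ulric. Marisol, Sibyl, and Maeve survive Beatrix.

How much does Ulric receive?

Ulric receives $81,000.

Yevgeni first takes $30,000, leaving a balance of $1,944,000. Yevgeni then takes one-half of the balance ($972,000), for a total of $1,002,000. The remaining $972,000 passes to the descendants.
The descendants' portion ($972,000) is divided into 4 shares of $243,000: Marisol, Sibyl, and Maeve each take $243,000; Noor's $243,000 share passes to Noor's issue.
Noor's share ($243,000) is divided into 3 shares of $81,000: Qadir, Erik, and Ulric each take $81,000.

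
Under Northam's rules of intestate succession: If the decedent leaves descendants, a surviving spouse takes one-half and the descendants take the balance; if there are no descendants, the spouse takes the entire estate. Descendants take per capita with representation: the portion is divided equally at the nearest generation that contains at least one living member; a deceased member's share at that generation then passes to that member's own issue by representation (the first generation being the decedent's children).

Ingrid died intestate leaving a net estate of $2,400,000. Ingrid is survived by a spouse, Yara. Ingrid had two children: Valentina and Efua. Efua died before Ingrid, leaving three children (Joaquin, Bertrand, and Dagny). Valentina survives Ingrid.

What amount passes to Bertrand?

Yara takes one-half of $2,400,000 = $1,200,000. The remaining $1,200,000 passes to the descendants.
The descendants' portion ($1,200,000) is divided into 2 shares of $600,000: Valentina takes $600,000; Efua's $600,000 share passes to Efua's issue.
Efua's share ($600,000) is divided into 3 shares of $200,000: Joaquin, Bertrand, and Dagny each take $200,000.

Bertrand receives $200,000.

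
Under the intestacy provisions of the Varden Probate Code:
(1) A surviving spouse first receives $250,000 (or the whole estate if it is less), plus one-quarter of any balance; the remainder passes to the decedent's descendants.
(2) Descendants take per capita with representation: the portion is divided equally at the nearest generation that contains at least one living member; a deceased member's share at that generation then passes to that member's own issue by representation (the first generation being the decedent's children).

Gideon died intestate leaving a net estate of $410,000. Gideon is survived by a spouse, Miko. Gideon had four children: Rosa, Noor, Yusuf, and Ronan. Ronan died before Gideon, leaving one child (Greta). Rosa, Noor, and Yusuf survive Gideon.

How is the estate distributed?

Miko: $290,000; Rosa: $30,000; Noor: $30,000; Yusuf: $30,000; Greta: $30,000

Miko first takes $250,000, leaving a balance of $160,000. Miko then takes one-quarter of the balance ($40,000), for a total of $290,000. The remaining $120,000 passes to the descendants.
The descendants' portion ($120,000) is divided into 4 shares of $30,000: Rosa, Noor, and Yusuf each take $30,000; Ronan's $30,000 share passes to Ronan's issue.
Ronan's share ($30,000) passes entirely to Greta.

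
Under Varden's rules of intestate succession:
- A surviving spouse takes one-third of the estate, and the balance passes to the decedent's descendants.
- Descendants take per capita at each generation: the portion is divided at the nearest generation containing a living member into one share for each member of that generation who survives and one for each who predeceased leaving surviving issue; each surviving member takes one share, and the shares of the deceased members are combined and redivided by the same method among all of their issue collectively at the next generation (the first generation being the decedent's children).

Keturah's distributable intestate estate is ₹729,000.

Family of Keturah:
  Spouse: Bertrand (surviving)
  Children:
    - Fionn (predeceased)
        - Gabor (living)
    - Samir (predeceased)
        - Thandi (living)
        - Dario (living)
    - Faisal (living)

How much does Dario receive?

Bertrand takes one-third of ₹729,000 = ₹243,000. The remaining ₹486,000 passes to the descendants.
The descendants' portion (₹486,000) is divided at the children's generation into 3 shares of ₹162,000. Faisal takes ₹162,000. The 2 shares of the deceased (Fionn and Samir) are combined into a pool of ₹324,000.
That pool (₹324,000) is divided at the grandchildren's generation equally among Gabor, Thandi, and Dario: ₹108,000 each.

Dario receives ₹108,000.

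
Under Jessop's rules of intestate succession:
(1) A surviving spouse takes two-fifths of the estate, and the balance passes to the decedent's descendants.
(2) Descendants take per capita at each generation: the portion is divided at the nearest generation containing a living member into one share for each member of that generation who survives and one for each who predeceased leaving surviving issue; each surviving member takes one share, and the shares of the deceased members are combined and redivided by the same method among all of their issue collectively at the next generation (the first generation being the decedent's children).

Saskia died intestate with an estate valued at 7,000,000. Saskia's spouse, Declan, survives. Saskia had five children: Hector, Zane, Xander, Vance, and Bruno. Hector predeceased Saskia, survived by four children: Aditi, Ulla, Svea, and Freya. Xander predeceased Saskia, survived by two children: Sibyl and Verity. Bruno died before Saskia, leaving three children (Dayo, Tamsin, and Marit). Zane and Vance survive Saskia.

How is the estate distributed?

Declan takes two-fifths of 7,000,000 = 2,800,000. The remaining 4,200,000 passes to the descendants.
The descendants' portion (4,200,000) is divided at the children's generation into 5 shares of 840,000. Zane and Vance each take 840,000. The 3 shares of the deceased (Hector, Xander, and Bruno) are combined into a pool of 2,520,000.
That pool (2,520,000) is divided at the grandchildren's generation equally among Aditi, Ulla, Svea, Freya, Sibyl, Verity, Dayo, Tamsin, and Marit: 280,000 each.

Declan: 2,800,000; Aditi: 280,000; Ulla: 280,000; Svea: 280,000; Freya: 280,000; Zane: 840,000; Sibyl: 280,000; Verity: 280,000; Vance: 840,000; Dayo: 280,000; Tamsin: 280,000; Marit: 280,000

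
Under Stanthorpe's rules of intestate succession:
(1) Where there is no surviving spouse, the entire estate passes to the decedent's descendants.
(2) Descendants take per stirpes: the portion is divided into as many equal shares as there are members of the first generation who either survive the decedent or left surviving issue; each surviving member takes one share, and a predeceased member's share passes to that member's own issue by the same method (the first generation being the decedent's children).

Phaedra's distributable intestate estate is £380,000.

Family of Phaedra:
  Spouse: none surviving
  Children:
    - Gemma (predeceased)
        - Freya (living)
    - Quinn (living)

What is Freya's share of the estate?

The entire £380,000 passes to the descendants.
That amount (£380,000) is divided into 2 shares of £190,000: Quinn takes £190,000; Gemma's £190,000 share passes to Gemma's issue.
Gemma's share (£190,000) passes entirely to Freya.

Freya receives £190,000.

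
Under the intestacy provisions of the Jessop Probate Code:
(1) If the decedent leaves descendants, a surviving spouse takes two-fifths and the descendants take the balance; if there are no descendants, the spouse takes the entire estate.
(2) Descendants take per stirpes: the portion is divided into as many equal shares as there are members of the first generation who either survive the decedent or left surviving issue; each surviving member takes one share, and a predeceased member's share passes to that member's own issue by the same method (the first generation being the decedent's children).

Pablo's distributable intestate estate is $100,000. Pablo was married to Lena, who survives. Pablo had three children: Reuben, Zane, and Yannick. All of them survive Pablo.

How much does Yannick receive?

Yannick receives $20,000.

Lena takes two-fifths of $100,000 = $40,000. The remaining $60,000 passes to the descendants.
The descendants' portion ($60,000) is divided into 3 shares of $20,000: Reuben, Zane, and Yannick each take $20,000.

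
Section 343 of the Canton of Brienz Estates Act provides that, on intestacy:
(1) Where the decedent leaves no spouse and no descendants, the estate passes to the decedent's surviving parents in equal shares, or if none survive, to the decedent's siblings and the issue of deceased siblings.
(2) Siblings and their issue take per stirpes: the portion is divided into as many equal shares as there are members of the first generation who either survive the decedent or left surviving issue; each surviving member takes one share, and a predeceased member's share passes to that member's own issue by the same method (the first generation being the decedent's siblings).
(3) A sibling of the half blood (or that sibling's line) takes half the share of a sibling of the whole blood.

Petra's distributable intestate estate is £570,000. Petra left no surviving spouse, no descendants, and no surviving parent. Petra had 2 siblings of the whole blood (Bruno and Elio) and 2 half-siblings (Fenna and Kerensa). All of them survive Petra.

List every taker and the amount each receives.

The entire £570,000 passes to the siblings and their issue.
Counting each half-blood sibling's line as half a unit, there are 3 units in £570,000, so one unit is £190,000. Whole-blood lines (Bruno and Elio) take £190,000 each; half-blood lines (Fenna and Kerensa) take £95,000 each.

Fenna: £95,000; Bruno: £190,000; Kerensa: £95,000; Elio: £190,000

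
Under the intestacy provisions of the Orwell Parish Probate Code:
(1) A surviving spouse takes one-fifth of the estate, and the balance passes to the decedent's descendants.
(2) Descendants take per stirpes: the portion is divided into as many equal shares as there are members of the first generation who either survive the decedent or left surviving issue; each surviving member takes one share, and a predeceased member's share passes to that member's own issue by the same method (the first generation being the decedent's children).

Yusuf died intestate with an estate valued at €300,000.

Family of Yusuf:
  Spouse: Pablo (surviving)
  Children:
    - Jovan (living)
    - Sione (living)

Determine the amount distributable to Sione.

Pablo takes one-fifth of €300,000 = €60,000. The remaining €240,000 passes to the descendants.
The descendants' portion (€240,000) is divided into 2 shares of €120,000: Jovan and Sione each take €120,000.

Sione receives €120,000.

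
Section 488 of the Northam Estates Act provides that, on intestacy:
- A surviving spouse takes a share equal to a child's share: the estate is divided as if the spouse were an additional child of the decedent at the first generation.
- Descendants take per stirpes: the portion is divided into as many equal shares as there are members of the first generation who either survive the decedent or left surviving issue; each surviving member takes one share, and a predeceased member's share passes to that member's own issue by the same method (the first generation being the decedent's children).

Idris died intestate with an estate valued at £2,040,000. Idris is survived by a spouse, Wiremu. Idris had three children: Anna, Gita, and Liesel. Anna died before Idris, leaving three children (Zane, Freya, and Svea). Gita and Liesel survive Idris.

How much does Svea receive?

The spouse counts as an additional share at the children's level, so there are 4 primary shares of £510,000. Wiremu takes one such share (£510,000).
The children's combined portion (£1,530,000) is divided into 3 shares of £510,000: Gita and Liesel each take £510,000; Anna's £510,000 share passes to Anna's issue.
Anna's share (£510,000) is divided into 3 shares of £170,000: Zane, Freya, and Svea each take £170,000.

Svea receives £170,000.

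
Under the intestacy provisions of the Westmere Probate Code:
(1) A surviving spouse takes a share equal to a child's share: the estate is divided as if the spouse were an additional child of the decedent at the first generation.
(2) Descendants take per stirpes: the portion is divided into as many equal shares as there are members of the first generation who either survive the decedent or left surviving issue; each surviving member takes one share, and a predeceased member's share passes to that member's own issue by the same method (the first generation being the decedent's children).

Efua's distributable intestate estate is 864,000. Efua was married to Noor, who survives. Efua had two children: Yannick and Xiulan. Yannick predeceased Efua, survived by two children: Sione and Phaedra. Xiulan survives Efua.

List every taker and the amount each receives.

The spouse counts as an additional share at the children's level, so there are 3 primary shares of 288,000. Noor takes one such share (288,000).
The children's combined portion (576,000) is divided into 2 shares of 288,000: Xiulan takes 288,000; Yannick's 288,000 share passes to Yannick's issue.
Yannick's share (288,000) is divided into 2 shares of 144,000: Sione and Phaedra each take 144,000.

Noor: 288,000; Sione: 144,000; Phaedra: 144,000; Xiulan: 288,000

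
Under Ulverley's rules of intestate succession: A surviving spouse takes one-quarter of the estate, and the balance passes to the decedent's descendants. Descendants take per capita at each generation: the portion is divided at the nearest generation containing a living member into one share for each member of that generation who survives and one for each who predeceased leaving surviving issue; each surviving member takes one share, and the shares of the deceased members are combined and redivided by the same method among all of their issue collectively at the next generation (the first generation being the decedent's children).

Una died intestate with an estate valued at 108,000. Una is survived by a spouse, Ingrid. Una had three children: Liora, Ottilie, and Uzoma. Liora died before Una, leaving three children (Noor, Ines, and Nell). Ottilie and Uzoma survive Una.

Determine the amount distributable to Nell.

Nell receives 9,000.

Ingrid takes one-quarter of 108,000 = 27,000. The remaining 81,000 passes to the descendants.
The descendants' portion (81,000) is divided at the children's generation into 3 shares of 27,000. Ottilie and Uzoma each take 27,000. The remaining share for the deceased Liora (27,000) is carried to the next generation.
That pool (27,000) is divided at the grandchildren's generation equally among Noor, Ines, and Nell: 9,000 each.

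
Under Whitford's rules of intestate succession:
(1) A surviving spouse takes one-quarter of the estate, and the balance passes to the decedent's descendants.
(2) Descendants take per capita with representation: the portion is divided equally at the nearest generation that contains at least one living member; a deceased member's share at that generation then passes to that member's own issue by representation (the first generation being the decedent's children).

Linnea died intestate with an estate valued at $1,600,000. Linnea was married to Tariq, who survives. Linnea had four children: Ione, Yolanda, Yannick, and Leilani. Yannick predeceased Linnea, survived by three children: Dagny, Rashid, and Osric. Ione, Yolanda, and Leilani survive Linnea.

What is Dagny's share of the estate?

Dagny receives $100,000.

Tariq takes one-quarter of $1,600,000 = $400,000. The remaining $1,200,000 passes to the descendants.
The descendants' portion ($1,200,000) is divided into 4 shares of $300,000: Ione, Yolanda, and Leilani each take $300,000; Yannick's $300,000 share passes to Yannick's issue.
Yannick's share ($300,000) is divided into 3 shares of $100,000: Dagny, Rashid, and Osric each take $100,000.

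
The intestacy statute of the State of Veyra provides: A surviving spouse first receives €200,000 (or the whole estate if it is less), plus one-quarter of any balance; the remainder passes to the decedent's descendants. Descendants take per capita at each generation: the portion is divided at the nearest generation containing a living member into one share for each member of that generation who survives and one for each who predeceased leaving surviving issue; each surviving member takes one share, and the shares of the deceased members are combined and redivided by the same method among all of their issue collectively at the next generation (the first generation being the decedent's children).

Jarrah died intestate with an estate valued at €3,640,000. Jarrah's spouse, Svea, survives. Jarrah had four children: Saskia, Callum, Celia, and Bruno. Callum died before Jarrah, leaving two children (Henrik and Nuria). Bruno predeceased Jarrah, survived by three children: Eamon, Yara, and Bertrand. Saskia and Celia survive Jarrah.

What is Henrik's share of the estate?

Svea first takes €200,000, leaving a balance of €3,440,000. Svea then takes one-quarter of the balance (€860,000), for a total of €1,060,000. The remaining €2,580,000 passes to the descendants.
The descendants' portion (€2,580,000) is divided at the children's generation into 4 shares of €645,000. Saskia and Celia each take €645,000. The 2 shares of the deceased (Callum and Bruno) are combined into a pool of €1,290,000.
That pool (€1,290,000) is divided at the grandchildren's generation equally among Henrik, Nuria, Eamon, Yara, and Bertrand: €258,000 each.

Henrik receives €258,000.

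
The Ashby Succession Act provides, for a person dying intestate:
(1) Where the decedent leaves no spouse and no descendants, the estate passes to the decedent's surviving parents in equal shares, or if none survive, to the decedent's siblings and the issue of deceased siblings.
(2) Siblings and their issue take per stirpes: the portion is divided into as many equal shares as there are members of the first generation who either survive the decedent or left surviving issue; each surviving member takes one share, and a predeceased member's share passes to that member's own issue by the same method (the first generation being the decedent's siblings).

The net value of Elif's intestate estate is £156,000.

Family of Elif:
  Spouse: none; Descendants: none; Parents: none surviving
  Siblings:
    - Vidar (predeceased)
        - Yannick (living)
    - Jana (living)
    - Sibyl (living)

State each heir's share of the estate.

Yannick: £52,000; Jana: £52,000; Sibyl: £52,000

The entire £156,000 passes to the siblings and their issue.
That amount (£156,000) is divided into 3 shares of £52,000: Jana and Sibyl each take £52,000; Vidar's £52,000 share passes to Vidar's issue.
Vidar's share (£52,000) passes entirely to Yannick.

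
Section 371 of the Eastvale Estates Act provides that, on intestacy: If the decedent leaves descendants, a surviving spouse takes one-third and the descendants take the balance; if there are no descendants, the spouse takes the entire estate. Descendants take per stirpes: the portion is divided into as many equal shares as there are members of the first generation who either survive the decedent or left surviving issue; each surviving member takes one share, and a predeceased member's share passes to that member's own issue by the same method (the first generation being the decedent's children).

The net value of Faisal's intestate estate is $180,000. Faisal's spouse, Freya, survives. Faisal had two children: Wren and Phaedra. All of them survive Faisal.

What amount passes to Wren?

Wren receives $60,000.

Freya takes one-third of $180,000 = $60,000. The remaining $120,000 passes to the descendants.
The descendants' portion ($120,000) is divided into 2 shares of $60,000: Wren and Phaedra each take $60,000.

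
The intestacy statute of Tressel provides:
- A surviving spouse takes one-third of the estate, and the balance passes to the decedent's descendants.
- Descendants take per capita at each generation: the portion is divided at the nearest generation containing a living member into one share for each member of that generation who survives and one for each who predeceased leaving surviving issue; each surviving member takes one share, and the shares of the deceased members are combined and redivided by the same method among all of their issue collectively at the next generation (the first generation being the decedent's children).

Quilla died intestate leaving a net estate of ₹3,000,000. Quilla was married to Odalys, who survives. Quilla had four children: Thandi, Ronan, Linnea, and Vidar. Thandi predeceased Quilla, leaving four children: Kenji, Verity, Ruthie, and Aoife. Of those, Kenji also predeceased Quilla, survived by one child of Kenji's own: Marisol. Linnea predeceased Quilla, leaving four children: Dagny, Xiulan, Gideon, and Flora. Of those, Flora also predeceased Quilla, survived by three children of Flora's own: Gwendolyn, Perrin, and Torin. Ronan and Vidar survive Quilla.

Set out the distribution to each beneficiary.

Odalys takes one-third of ₹3,000,000 = ₹1,000,000. The remaining ₹2,000,000 passes to the descendants.
The descendants' portion (₹2,000,000) is divided at the children's generation into 4 shares of ₹500,000. Ronan and Vidar each take ₹500,000. The 2 shares of the deceased (Thandi and Linnea) are combined into a pool of ₹1,000,000.
That pool (₹1,000,000) is divided at the grandchildren's generation into 8 shares of ₹125,000. Verity, Ruthie, Aoife, Dagny, Xiulan, and Gideon each take ₹125,000. The 2 shares of the deceased (Kenji and Flora) are combined into a pool of ₹250,000.
That pool (₹250,000) is divided at the great-grandchildren's generation equally among Marisol, Gwendolyn, Perrin, and Torin: ₹62,500 each.

Odalys: ₹1,000,000; Marisol: ₹62,500; Verity: ₹125,000; Ruthie: ₹125,000; Aoife: ₹125,000; Ronan: ₹500,000; Dagny: ₹125,000; Xiulan: ₹125,000; Gideon: ₹125,000; Gwendolyn: ₹62,500; Perrin: ₹62,500; Torin: ₹62,500; Vidar: ₹500,000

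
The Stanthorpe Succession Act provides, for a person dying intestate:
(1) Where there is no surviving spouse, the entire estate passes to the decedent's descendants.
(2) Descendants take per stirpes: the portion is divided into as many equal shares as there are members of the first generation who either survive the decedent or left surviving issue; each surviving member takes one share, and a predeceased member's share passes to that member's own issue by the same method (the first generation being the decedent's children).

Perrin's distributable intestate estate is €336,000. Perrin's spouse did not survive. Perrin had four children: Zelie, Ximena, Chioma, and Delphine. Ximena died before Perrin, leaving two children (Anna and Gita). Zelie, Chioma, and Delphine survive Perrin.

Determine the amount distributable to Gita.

Gita receives €42,000.

The entire €336,000 passes to the descendants.
That amount (€336,000) is divided into 4 shares of €84,000: Zelie, Chioma, and Delphine each take €84,000; Ximena's €84,000 share passes to Ximena's issue.
Ximena's share (€84,000) is divided into 2 shares of €42,000: Anna and Gita each take €42,000.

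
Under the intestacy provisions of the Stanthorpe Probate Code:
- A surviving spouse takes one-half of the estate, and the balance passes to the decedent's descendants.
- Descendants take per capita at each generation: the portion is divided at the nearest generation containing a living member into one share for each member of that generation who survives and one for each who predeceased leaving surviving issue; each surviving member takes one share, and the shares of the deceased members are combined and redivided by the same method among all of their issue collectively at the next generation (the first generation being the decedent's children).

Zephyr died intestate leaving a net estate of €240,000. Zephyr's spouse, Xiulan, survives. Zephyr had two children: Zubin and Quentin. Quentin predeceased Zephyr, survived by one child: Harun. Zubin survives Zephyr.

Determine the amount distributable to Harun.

Harun receives €60,000.

Xiulan takes one-half of €240,000 = €120,000. The remaining €120,000 passes to the descendants.
The descendants' portion (€120,000) is divided at the children's generation into 2 shares of €60,000. Zubin takes €60,000. The remaining share for the deceased Quentin (€60,000) is carried to the next generation.
That pool (€60,000) passes entirely to Harun, the sole taker at the grandchildren's generation.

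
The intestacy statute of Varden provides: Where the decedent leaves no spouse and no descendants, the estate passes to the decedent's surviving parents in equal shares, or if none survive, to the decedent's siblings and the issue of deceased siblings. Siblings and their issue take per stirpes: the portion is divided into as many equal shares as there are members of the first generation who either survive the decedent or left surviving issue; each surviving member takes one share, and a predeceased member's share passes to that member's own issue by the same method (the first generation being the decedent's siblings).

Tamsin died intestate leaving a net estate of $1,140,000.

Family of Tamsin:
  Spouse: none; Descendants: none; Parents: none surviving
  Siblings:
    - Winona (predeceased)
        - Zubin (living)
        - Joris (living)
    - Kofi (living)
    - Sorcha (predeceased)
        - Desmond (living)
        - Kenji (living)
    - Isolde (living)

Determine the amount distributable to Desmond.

The entire $1,140,000 passes to the siblings and their issue.
That amount ($1,140,000) is divided into 4 shares of $285,000: Kofi and Isolde each take $285,000; Winona's $285,000 share passes to Winona's issue; Sorcha's $285,000 share passes to Sorcha's issue.
Winona's share ($285,000) is divided into 2 shares of $142,500: Zubin and Joris each take $142,500.
Sorcha's share ($285,000) is divided into 2 shares of $142,500: Desmond and Kenji each take $142,500.

Desmond receives $142,500.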